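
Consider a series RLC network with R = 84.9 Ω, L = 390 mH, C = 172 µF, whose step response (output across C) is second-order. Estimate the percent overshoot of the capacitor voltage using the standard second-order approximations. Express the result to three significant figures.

%OS ≈ 0.207%

For a series RLC circuit (capacitor voltage as output), ω_n = 1/√(LC) = 1/√(390 mH · 172 µF) = 122 rad/s.
ζ = (R/2)·√(C/L) = (84.9/2)·√(172 µF/390 mH) = 0.891.
%OS = 100 e^{−πζ/√(1−ζ²)} with ζ = 0.891 gives 0.207%.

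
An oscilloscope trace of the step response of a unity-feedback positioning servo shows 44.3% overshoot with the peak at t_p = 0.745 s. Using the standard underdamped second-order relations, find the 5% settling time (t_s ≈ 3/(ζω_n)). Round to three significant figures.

The overshoot fixes ζ = −ln(OS)/√(π²+ln²(OS)) = 0.251.
t_p = π/ω_d ⇒ ω_d = 4.22 rad/s; then ω_n = ω_d/√(1−ζ²) = 4.36 rad/s.
t_s ≈ 3/(ζω_n) = 3/(0.251·4.36) = 2.75 s.

t_s ≈ 2.75 s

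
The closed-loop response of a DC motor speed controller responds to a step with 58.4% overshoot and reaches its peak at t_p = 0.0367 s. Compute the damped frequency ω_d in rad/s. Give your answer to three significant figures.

ω_d ≈ 85.6 rad/s

t_p = π/ω_d, so ω_d = π/0.0367 = 85.6 rad/s.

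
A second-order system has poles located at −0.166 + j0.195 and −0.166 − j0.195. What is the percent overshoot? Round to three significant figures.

%OS ≈ 6.89%

With σ = 0.166, ω_d = 0.195: ω_n = √(σ²+ω_d²) = 0.256 rad/s, ζ = σ/ω_n = 0.648.
%OS = 100·exp(−πζ/√(1−ζ²)) = 6.89%.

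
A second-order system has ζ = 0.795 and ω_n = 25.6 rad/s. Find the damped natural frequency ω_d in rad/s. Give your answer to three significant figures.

ω_d = ω_n√(1−ζ²) = 25.6·√0.368 = 15.5 rad/s.

ω_d ≈ 15.5 rad/s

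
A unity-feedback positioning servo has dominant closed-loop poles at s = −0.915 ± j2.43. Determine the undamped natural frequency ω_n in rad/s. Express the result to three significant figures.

ω_n ≈ 2.60 rad/s

The poles are at −σ ± jω_d with σ = 0.915 and ω_d = 2.43, so ω_n = √(σ²+ω_d²) = 2.60 rad/s and ζ = σ/ω_n = 0.352.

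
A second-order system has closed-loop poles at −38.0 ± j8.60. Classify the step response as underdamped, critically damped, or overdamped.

Since the poles form a complex-conjugate pair with nonzero imaginary part, the response is underdamped.

underdamped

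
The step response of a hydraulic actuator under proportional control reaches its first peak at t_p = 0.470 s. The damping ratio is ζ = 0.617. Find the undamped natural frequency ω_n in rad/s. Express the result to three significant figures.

Peak time t_p = π/ω_d, so ω_d = π/t_p = π/0.470 = 6.68 rad/s.
ω_n = ω_d/√(1−ζ²) = 6.68/√0.619 = 8.49 rad/s.

ω_n ≈ 8.49 rad/s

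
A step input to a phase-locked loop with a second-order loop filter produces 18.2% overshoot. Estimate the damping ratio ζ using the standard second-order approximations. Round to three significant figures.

ζ ≈ 0.477

ζ = −ln(OS)/√(π² + (ln OS)²). With OS = 0.182, ln OS = −1.704 and ζ = 1.704/3.574 = 0.477.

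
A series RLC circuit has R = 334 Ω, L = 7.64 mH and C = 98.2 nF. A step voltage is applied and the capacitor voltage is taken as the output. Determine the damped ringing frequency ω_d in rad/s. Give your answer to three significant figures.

ω_d ≈ 29200 rad/s

For a series RLC circuit (capacitor voltage as output), ω_n = 1/√(LC) = 1/√(7.64 mH · 98.2 nF) = 36500 rad/s.
ζ = (R/2)·√(C/L) = (334/2)·√(98.2 nF/7.64 mH) = 0.599.
ω_d = 36500·√(1 − 0.599²) = 29200 rad/s.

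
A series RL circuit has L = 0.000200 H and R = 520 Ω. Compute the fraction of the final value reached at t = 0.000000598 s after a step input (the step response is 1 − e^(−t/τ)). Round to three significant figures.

y/y_∞ ≈ 0.789

τ = L/R = 0.000200/520 = 0.000000385 s.
y(t)/y_∞ = 1 − e^(−t/τ) = 1 − e^(−0.000000598/0.000000385) = 1 − e^(−1.55) = 0.789.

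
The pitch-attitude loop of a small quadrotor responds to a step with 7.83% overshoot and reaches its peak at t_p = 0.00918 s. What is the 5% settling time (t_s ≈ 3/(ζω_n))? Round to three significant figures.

t_s ≈ 0.0108 s

From the overshoot, ζ = −ln(OS)/√(π²+ln²(OS)) = 0.630.
t_p = π/ω_d ⇒ ω_d = 342 rad/s; then ω_n = ω_d/√(1−ζ²) = 441 rad/s.
t_s ≈ 3/(ζω_n) = 3/(0.630·441) = 0.0108 s.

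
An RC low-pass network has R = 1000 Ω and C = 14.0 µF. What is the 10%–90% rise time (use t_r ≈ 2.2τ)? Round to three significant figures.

t_r ≈ 0.0308 s

τ = RC = 1000 × 14.0 µF = 0.0140 s.
t_r ≈ 2.2τ = 0.0308 s.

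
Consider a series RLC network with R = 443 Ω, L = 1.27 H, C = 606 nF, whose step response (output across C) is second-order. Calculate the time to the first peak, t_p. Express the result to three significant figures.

t_p ≈ 0.00279 s

For a series RLC circuit (capacitor voltage as output), ω_n = 1/√(LC) = 1/√(1.27 H · 606 nF) = 1140 rad/s.
ζ = (R/2)·√(C/L) = (443/2)·√(606 nF/1.27 H) = 0.153.
ω_d = ω_n√(1−ζ²) = 1130 rad/s. t_p = π/ω_d = 0.00279 s.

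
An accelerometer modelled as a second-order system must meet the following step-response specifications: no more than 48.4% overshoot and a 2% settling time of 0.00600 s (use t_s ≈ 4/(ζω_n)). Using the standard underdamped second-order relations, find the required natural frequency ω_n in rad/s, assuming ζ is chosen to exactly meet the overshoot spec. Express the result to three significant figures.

ω_n ≈ 2960 rad/s

Inverting the overshoot relation: ζ = |ln 0.484|/√(π² + ln²0.484) = 0.225.
Then ω_n = 4/(ζ t_s) = 4/(0.225 × 0.00600) = 2960 rad/s.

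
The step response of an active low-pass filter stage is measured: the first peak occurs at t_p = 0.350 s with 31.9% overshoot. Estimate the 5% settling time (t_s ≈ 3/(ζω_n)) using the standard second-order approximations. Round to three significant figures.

t_s ≈ 0.919 s

From the overshoot, ζ = −ln(OS)/√(π²+ln²(OS)) = 0.342.
t_p = π/ω_d ⇒ ω_d = 8.98 rad/s; then ω_n = ω_d/√(1−ζ²) = 9.55 rad/s.
t_s ≈ 3/(ζω_n) = 3/(0.342·9.55) = 0.919 s.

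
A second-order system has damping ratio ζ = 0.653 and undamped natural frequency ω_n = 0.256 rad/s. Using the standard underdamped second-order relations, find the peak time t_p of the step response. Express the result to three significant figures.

t_p ≈ 16.2 s

The damped frequency is ω_d = ω_n√(1−ζ²) = 0.256·√(1−0.426) = 0.194 rad/s.
Peak time t_p = π/ω_d = π/0.194 = 16.2 s.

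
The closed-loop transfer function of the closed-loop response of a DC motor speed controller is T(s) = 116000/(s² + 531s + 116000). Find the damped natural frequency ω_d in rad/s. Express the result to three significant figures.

ω_n = √116000 = 341 rad/s; ζ = 531/(2·341) = 0.780.
ω_d = 341·√(1 − 0.780²) = 213 rad/s.

ω_d ≈ 213 rad/s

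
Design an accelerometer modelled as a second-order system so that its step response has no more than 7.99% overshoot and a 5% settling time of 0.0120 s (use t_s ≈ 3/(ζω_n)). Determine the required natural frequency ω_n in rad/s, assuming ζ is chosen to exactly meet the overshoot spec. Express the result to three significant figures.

Inverting the overshoot relation: ζ = |ln 0.0799|/√(π² + ln²0.0799) = 0.627.
From t_s ≈ 3/(ζω_n): ω_n = 3/(ζ·t_s) = 3/(0.627·0.0120) = 399 rad/s.

ω_n ≈ 399 rad/s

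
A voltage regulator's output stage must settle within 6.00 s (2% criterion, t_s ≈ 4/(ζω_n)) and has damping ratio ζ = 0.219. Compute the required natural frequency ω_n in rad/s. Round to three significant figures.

Rearranging t_s ≈ 4/(ζω_n) gives ω_n = 4/(ζ·t_s) = 4/(0.219 × 6.00) = 3.04 rad/s.

ω_n ≈ 3.04 rad/s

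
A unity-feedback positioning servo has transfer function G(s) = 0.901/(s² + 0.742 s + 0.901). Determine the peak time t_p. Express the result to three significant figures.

ω_n = √0.901 = 0.949 rad/s; ζ = 0.742/(2·0.949) = 0.391.
ω_d = ω_n√(1−ζ²) = 0.874 rad/s. Then t_p = π/ω_d = 3.60 s.

t_p ≈ 3.60 s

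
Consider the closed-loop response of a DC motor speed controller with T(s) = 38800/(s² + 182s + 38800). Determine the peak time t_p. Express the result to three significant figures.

t_p ≈ 0.0180 s

ω_n = √38800 = 197 rad/s; ζ = 182/(2·197) = 0.462.
ω_d = ω_n√(1−ζ²) = 175 rad/s. Then t_p = π/ω_d = 0.0180 s.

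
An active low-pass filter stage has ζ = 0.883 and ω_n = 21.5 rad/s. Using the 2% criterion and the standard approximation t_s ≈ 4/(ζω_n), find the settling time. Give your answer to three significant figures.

t_s ≈ 4/(ζω_n) = 4/(0.883 × 21.5) = 0.211 s.

t_s ≈ 0.211 s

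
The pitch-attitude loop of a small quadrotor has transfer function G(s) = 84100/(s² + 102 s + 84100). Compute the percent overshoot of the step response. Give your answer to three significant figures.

Matching coefficients with s² + 2ζω_n s + ω_n² gives ω_n² = 84100 ⇒ ω_n = 290 rad/s, and ζ = 102/(2ω_n) = 0.176.
%OS = 100 e^{−πζ/√(1−ζ²)} with ζ = 0.176 gives 57.1%.

%OS ≈ 57.1%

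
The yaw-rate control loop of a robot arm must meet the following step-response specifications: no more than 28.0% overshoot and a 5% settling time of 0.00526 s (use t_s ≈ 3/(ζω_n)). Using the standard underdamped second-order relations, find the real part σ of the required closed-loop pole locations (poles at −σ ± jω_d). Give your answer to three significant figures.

σ ≈ 570

The settling-time spec alone fixes σ = ζω_n = 3/t_s = 3/0.00526 = 570.
(Overshoot then fixes ζ = 0.376 and hence ω_d = σ·√(1−ζ²)/ζ = 1410 rad/s.)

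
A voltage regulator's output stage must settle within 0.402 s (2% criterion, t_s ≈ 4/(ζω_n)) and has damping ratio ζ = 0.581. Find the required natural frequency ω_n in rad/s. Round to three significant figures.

ω_n ≈ 17.1 rad/s

Rearranging t_s ≈ 4/(ζω_n) gives ω_n = 4/(ζ·t_s) = 4/(0.581 × 0.402) = 17.1 rad/s.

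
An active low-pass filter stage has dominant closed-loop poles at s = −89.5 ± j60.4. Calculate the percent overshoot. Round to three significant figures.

%OS ≈ 0.951%

The poles are at −σ ± jω_d with σ = 89.5 and ω_d = 60.4, so ω_n = √(σ²+ω_d²) = 108 rad/s and ζ = σ/ω_n = 0.829.
Overshoot: exp(−π·0.829/√(1−0.829²)) = 0.00951, i.e. 0.951%.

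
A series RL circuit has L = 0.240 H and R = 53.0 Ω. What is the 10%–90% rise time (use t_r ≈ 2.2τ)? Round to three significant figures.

τ = L/R = 0.240/53.0 = 0.00453 s.
t_r ≈ 2.2τ = 0.00996 s.

t_r ≈ 0.00996 s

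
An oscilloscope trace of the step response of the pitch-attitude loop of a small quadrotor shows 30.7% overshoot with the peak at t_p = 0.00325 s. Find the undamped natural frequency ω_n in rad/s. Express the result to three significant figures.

The overshoot fixes ζ = −ln(OS)/√(π²+ln²(OS)) = 0.352.
t_p = π/ω_d ⇒ ω_d = 967 rad/s; then ω_n = ω_d/√(1−ζ²) = 1030 rad/s.

ω_n ≈ 1030 rad/s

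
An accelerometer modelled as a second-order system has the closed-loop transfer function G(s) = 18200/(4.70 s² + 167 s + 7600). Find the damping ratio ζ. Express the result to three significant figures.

Dividing through by 4.70: denominator becomes s² + 35.53 s + 1617.
So ω_n = √1617 = 40.2 rad/s and ζ = 35.53/(2·40.2) = 0.442.

ζ ≈ 0.442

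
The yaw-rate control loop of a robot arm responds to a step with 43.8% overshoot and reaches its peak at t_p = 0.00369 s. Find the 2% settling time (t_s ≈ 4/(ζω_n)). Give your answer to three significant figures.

From the overshoot, ζ = −ln(OS)/√(π²+ln²(OS)) = 0.254.
From t_p = π/ω_d, ω_d = π/0.00369 = 851 rad/s, so ω_n = ω_d/√(1−ζ²) = 880 rad/s.
t_s ≈ 4/(ζω_n) = 4/(0.254·880) = 0.0179 s.

t_s ≈ 0.0179 s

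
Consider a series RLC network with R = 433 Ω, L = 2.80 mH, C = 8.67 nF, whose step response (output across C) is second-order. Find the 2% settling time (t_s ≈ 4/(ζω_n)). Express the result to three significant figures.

For a series RLC circuit (capacitor voltage as output), ω_n = 1/√(LC) = 1/√(2.80 mH · 8.67 nF) = 203000 rad/s.
ζ = (R/2)·√(C/L) = (433/2)·√(8.67 nF/2.80 mH) = 0.381.
t_s ≈ 4/(ζω_n) = 0.0000517 s.

t_s ≈ 0.0000517 s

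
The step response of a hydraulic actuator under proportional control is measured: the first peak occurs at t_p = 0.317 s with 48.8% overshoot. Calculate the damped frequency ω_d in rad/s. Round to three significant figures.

t_p = π/ω_d, so ω_d = π/0.317 = 9.91 rad/s.

ω_d ≈ 9.91 rad/s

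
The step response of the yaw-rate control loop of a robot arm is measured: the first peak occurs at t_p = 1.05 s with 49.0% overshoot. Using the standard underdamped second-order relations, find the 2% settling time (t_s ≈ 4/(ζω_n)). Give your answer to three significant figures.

t_s ≈ 5.89 s

The overshoot fixes ζ = −ln(OS)/√(π²+ln²(OS)) = 0.221.
t_p = π/ω_d ⇒ ω_d = 2.99 rad/s; then ω_n = ω_d/√(1−ζ²) = 3.07 rad/s.
t_s ≈ 4/(ζω_n) = 4/(0.221·3.07) = 5.89 s.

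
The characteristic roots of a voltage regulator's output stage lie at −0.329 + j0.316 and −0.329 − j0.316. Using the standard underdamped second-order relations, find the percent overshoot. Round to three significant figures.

|pole| = ω_n = √(0.329² + 0.316²) = 0.456 rad/s; ζ = cos θ = σ/ω_n = 0.721.
%OS = 100 e^{−πζ/√(1−ζ²)} with ζ = 0.721 gives 3.80%.

%OS ≈ 3.80%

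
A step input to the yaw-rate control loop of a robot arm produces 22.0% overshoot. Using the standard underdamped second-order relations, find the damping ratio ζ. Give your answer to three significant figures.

ζ ≈ 0.434

ζ = −ln(OS)/√(π² + (ln OS)²). With OS = 0.220, ln OS = −1.514 and ζ = 1.514/3.487 = 0.434.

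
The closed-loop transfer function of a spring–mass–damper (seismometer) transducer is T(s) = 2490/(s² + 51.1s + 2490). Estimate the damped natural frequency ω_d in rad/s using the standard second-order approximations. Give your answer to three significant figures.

ω_n = √2490 = 49.9 rad/s; ζ = 51.1/(2·49.9) = 0.512.
ω_d = ω_n√(1−ζ²) = 42.9 rad/s.

ω_d ≈ 42.9 rad/s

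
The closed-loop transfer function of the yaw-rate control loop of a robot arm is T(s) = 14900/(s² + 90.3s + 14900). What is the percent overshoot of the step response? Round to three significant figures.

%OS ≈ 28.6%

ω_n = √14900 = 122 rad/s; ζ = 90.3/(2·122) = 0.370.
%OS = 100·exp(−πζ/√(1−ζ²)) = 28.6%.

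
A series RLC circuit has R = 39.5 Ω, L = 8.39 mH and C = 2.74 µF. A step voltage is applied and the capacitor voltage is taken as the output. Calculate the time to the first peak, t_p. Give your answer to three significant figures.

t_p ≈ 0.000510 s

For a series RLC circuit (capacitor voltage as output), ω_n = 1/√(LC) = 1/√(8.39 mH · 2.74 µF) = 6600 rad/s.
ζ = (R/2)·√(C/L) = (39.5/2)·√(2.74 µF/8.39 mH) = 0.357.
The damped frequency ω_d = ω_n√(1−ζ²) = 6160 rad/s. t_p = π/ω_d = 0.000510 s.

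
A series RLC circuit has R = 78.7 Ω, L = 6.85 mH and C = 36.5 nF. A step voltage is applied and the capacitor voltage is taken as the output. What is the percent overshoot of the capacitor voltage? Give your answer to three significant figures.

%OS ≈ 75.1%

For a series RLC circuit (capacitor voltage as output), ω_n = 1/√(LC) = 1/√(6.85 mH · 36.5 nF) = 63200 rad/s.
ζ = (R/2)·√(C/L) = (78.7/2)·√(36.5 nF/6.85 mH) = 0.0908.
%OS = 100·exp(−πζ/√(1−ζ²)) = 75.1%.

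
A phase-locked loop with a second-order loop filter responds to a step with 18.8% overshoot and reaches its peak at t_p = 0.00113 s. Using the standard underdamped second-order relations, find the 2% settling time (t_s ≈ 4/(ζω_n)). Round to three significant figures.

The overshoot fixes ζ = −ln(OS)/√(π²+ln²(OS)) = 0.470.
t_p = π/ω_d ⇒ ω_d = 2780 rad/s; then ω_n = ω_d/√(1−ζ²) = 3150 rad/s.
t_s ≈ 4/(ζω_n) = 4/(0.470·3150) = 0.00270 s.

t_s ≈ 0.00270 s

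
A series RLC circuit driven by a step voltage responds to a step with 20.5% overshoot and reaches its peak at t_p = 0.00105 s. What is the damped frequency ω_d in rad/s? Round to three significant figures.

ω_d ≈ 2990 rad/s

t_p = π/ω_d, so ω_d = π/0.00105 = 2990 rad/s.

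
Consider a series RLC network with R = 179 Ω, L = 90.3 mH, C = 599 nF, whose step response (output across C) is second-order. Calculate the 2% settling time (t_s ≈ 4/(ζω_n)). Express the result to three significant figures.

t_s ≈ 0.00404 s

For a series RLC circuit (capacitor voltage as output), ω_n = 1/√(LC) = 1/√(90.3 mH · 599 nF) = 4300 rad/s.
ζ = (R/2)·√(C/L) = (179/2)·√(599 nF/90.3 mH) = 0.231.
t_s ≈ 4/(ζω_n) = 0.00404 s.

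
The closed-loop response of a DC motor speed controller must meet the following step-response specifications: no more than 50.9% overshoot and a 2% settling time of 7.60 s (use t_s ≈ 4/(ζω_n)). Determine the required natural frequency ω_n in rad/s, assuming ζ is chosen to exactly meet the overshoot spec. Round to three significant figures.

ζ = −ln(OS)/√(π² + (ln OS)²). With OS = 0.509, ln OS = −0.6753 and ζ = 0.6753/3.213 = 0.210.
From t_s ≈ 4/(ζω_n): ω_n = 4/(ζ·t_s) = 4/(0.210·7.60) = 2.50 rad/s.

ω_n ≈ 2.50 rad/s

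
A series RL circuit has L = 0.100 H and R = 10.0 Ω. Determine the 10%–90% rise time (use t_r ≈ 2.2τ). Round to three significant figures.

t_r ≈ 0.0220 s

τ = L/R = 0.100/10.0 = 0.0100 s.
t_r ≈ 2.2τ = 0.0220 s.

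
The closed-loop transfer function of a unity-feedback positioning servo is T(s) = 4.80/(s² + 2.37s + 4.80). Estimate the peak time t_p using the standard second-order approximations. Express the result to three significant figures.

t_p ≈ 1.70 s

ω_n = √4.80 = 2.19 rad/s; ζ = 2.37/(2·2.19) = 0.541.
The damped frequency ω_d = ω_n√(1−ζ²) = 1.84 rad/s. Then t_p = π/ω_d = 1.70 s.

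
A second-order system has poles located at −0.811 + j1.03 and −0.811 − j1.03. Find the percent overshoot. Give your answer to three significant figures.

%OS ≈ 8.43%

With σ = 0.811, ω_d = 1.03: ω_n = √(σ²+ω_d²) = 1.31 rad/s, ζ = σ/ω_n = 0.619.
%OS = 100·exp(−πζ/√(1−ζ²)) = 8.43%.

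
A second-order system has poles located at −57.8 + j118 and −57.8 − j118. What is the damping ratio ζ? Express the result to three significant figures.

The poles are at −σ ± jω_d with σ = 57.8 and ω_d = 118, so ω_n = √(σ²+ω_d²) = 131 rad/s and ζ = σ/ω_n = 0.440.

ζ ≈ 0.440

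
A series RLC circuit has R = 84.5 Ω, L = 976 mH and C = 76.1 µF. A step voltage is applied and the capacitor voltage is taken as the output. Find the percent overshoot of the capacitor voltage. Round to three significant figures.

For a series RLC circuit (capacitor voltage as output), ω_n = 1/√(LC) = 1/√(976 mH · 76.1 µF) = 116 rad/s.
ζ = (R/2)·√(C/L) = (84.5/2)·√(76.1 µF/976 mH) = 0.373.
Overshoot: exp(−π·0.373/√(1−0.373²)) = 0.283, i.e. 28.3%.

%OS ≈ 28.3%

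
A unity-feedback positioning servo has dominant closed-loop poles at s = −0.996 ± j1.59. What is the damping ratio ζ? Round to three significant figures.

ζ ≈ 0.531

|pole| = ω_n = √(0.996² + 1.59²) = 1.88 rad/s; ζ = cos θ = σ/ω_n = 0.531.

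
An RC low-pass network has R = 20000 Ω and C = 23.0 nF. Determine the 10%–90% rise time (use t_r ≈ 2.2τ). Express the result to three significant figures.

t_r ≈ 0.00101 s

τ = RC = 20000 × 23.0 nF = 0.000460 s.
t_r ≈ 2.2τ = 0.00101 s.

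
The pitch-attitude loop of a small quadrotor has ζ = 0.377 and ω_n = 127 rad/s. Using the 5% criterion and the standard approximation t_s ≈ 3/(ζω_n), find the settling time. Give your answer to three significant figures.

t_s ≈ 0.0627 s

t_s ≈ 3/(ζω_n) = 3/(0.377 × 127) = 0.0627 s.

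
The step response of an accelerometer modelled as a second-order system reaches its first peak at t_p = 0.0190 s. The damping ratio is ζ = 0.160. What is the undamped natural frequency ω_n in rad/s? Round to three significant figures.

Peak time t_p = π/ω_d, so ω_d = π/t_p = π/0.0190 = 165 rad/s.
ω_n = ω_d/√(1−ζ²) = 165/√0.974 = 168 rad/s.

ω_n ≈ 168 rad/s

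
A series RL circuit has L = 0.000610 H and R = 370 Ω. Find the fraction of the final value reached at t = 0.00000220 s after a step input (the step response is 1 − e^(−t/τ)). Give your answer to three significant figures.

τ = L/R = 0.000610/370 = 0.00000165 s.
y(t)/y_∞ = 1 − e^(−t/τ) = 1 − e^(−0.00000220/0.00000165) = 1 − e^(−1.33) = 0.737.

y/y_∞ ≈ 0.737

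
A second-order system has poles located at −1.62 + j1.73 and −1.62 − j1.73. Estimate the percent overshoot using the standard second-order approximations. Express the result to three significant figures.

The poles are at −σ ± jω_d with σ = 1.62 and ω_d = 1.73, so ω_n = √(σ²+ω_d²) = 2.37 rad/s and ζ = σ/ω_n = 0.684.
%OS = 100 e^{−πζ/√(1−ζ²)} with ζ = 0.684 gives 5.28%.

%OS ≈ 5.28%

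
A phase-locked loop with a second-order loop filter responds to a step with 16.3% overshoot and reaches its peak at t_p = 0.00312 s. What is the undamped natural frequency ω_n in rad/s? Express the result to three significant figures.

ζ from %OS: ζ = |ln 0.163|/√(π²+ln²0.163) = 0.500.
From t_p = π/ω_d, ω_d = π/0.00312 = 1010 rad/s, so ω_n = ω_d/√(1−ζ²) = 1160 rad/s.

ω_n ≈ 1160 rad/s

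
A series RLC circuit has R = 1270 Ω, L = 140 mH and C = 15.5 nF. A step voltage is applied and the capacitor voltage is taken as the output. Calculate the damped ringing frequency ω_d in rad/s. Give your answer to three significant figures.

For a series RLC circuit (capacitor voltage as output), ω_n = 1/√(LC) = 1/√(140 mH · 15.5 nF) = 21500 rad/s.
ζ = (R/2)·√(C/L) = (1270/2)·√(15.5 nF/140 mH) = 0.211.
The damped frequency ω_d = ω_n√(1−ζ²) = 21000 rad/s.

ω_d ≈ 21000 rad/s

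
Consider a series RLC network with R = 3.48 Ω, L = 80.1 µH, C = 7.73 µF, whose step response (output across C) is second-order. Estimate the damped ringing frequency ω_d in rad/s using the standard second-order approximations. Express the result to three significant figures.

For a series RLC circuit (capacitor voltage as output), ω_n = 1/√(LC) = 1/√(80.1 µH · 7.73 µF) = 40200 rad/s.
ζ = (R/2)·√(C/L) = (3.48/2)·√(7.73 µF/80.1 µH) = 0.541.
ω_d = 40200·√(1 − 0.541²) = 33800 rad/s.

ω_d ≈ 33800 rad/s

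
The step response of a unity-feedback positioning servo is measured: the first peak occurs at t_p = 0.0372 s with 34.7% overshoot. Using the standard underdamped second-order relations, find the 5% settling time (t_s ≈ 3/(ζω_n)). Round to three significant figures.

ζ from %OS: ζ = |ln 0.347|/√(π²+ln²0.347) = 0.319.
t_p = π/ω_d ⇒ ω_d = 84.5 rad/s; then ω_n = ω_d/√(1−ζ²) = 89.1 rad/s.
t_s ≈ 3/(ζω_n) = 3/(0.319·89.1) = 0.105 s.

t_s ≈ 0.105 s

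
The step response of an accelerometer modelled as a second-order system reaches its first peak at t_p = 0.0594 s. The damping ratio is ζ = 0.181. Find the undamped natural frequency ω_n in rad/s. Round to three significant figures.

Peak time t_p = π/ω_d, so ω_d = π/t_p = π/0.0594 = 52.9 rad/s.
ω_n = ω_d/√(1−ζ²) = 52.9/√0.967 = 53.8 rad/s.

ω_n ≈ 53.8 rad/s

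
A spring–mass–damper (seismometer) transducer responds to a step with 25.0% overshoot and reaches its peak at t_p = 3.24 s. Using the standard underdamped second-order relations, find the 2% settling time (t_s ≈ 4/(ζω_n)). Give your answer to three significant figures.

ζ from %OS: ζ = |ln 0.250|/√(π²+ln²0.250) = 0.404.
t_p = π/ω_d ⇒ ω_d = 0.970 rad/s; then ω_n = ω_d/√(1−ζ²) = 1.06 rad/s.
t_s ≈ 4/(ζω_n) = 4/(0.404·1.06) = 9.35 s.

t_s ≈ 9.35 s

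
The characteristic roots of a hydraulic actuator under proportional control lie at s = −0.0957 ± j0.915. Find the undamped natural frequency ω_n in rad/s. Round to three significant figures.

With σ = 0.0957, ω_d = 0.915: ω_n = √(σ²+ω_d²) = 0.920 rad/s, ζ = σ/ω_n = 0.104.

ω_n ≈ 0.920 rad/s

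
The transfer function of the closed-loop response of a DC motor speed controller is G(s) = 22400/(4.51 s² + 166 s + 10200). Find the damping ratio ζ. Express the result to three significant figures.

ζ ≈ 0.387

Dividing through by 4.51: denominator becomes s² + 36.81 s + 2262.
So ω_n = √2262 = 47.6 rad/s and ζ = 36.81/(2·47.6) = 0.387.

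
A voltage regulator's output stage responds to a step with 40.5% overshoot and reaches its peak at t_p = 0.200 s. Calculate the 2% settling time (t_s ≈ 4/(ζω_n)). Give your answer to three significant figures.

From the overshoot, ζ = −ln(OS)/√(π²+ln²(OS)) = 0.276.
t_p = π/ω_d ⇒ ω_d = 15.7 rad/s; then ω_n = ω_d/√(1−ζ²) = 16.3 rad/s.
t_s ≈ 4/(ζω_n) = 4/(0.276·16.3) = 0.885 s.

t_s ≈ 0.885 s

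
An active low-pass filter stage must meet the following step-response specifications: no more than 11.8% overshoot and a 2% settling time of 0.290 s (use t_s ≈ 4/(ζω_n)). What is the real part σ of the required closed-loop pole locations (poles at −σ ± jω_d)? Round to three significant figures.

The settling-time spec alone fixes σ = ζω_n = 4/t_s = 4/0.290 = 13.8.
(Overshoot then fixes ζ = 0.562 and hence ω_d = σ·√(1−ζ²)/ζ = 20.3 rad/s.)

σ ≈ 13.8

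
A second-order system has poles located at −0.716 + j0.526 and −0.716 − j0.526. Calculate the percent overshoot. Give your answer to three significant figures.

%OS ≈ 1.39%

The poles are at −σ ± jω_d with σ = 0.716 and ω_d = 0.526, so ω_n = √(σ²+ω_d²) = 0.888 rad/s and ζ = σ/ω_n = 0.806.
Overshoot: exp(−π·0.806/√(1−0.806²)) = 0.0139, i.e. 1.39%.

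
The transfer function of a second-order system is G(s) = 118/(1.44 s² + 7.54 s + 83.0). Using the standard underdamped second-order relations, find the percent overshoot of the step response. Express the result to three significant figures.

Dividing through by 1.44: denominator becomes s² + 5.236 s + 57.64.
So ω_n = √57.64 = 7.59 rad/s and ζ = 5.236/(2·7.59) = 0.345.
%OS = 100·exp(−πζ/√(1−ζ²)) = 31.5%.

%OS ≈ 31.5%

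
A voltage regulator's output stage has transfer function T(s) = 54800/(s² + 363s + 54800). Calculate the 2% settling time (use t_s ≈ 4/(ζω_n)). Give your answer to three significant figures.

ω_n = √54800 = 234 rad/s; ζ = 363/(2·234) = 0.775.
t_s ≈ 4/(ζω_n) = 4/(0.775·234) = 0.0220 s.

t_s ≈ 0.0220 s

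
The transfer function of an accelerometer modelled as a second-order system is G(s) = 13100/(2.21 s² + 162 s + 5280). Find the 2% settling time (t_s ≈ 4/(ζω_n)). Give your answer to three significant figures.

t_s ≈ 0.109 s

Dividing through by 2.21: denominator becomes s² + 73.30 s + 2389.
So ω_n = √2389 = 48.9 rad/s and ζ = 73.30/(2·48.9) = 0.750.
t_s ≈ 4/(ζω_n) = 0.109 s.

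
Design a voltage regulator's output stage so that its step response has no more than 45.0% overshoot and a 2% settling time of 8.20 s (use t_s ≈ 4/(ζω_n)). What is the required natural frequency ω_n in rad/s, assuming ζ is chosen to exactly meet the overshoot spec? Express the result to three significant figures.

ω_n ≈ 1.98 rad/s

ζ = −ln(OS)/√(π² + (ln OS)²). With OS = 0.450, ln OS = −0.7985 and ζ = 0.7985/3.241 = 0.246.
From t_s ≈ 4/(ζω_n): ω_n = 4/(ζ·t_s) = 4/(0.246·8.20) = 1.98 rad/s.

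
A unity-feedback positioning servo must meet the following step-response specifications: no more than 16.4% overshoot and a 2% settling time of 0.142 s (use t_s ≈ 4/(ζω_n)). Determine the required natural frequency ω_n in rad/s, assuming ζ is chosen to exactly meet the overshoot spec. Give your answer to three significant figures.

ζ = −ln(OS)/√(π² + (ln OS)²). With OS = 0.164, ln OS = −1.808 and ζ = 1.808/3.625 = 0.499.
Then ω_n = 4/(ζ t_s) = 4/(0.499 × 0.142) = 56.5 rad/s.

ω_n ≈ 56.5 rad/s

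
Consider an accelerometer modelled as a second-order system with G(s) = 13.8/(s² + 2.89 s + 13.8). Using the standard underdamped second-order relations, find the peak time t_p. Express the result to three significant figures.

t_p ≈ 0.918 s

Comparing the denominator to s² + 2ζω_n s + ω_n²: ω_n = √13.8 = 3.71 rad/s, and 2ζω_n = 2.89 so ζ = 2.89/(2·3.71) = 0.389.
The damped frequency ω_d = ω_n√(1−ζ²) = 3.42 rad/s. Then t_p = π/ω_d = 0.918 s.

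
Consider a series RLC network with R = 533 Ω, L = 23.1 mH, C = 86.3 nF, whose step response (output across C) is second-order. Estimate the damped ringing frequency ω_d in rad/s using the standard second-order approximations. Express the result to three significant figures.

For a series RLC circuit (capacitor voltage as output), ω_n = 1/√(LC) = 1/√(23.1 mH · 86.3 nF) = 22400 rad/s.
ζ = (R/2)·√(C/L) = (533/2)·√(86.3 nF/23.1 mH) = 0.515.
ω_d = ω_n√(1−ζ²) = 19200 rad/s.

ω_d ≈ 19200 rad/s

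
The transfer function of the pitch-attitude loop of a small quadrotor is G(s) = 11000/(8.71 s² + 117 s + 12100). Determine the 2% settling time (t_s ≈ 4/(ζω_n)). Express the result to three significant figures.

t_s ≈ 0.596 s

Dividing through by 8.71: denominator becomes s² + 13.43 s + 1389.
So ω_n = √1389 = 37.3 rad/s and ζ = 13.43/(2·37.3) = 0.180.
t_s ≈ 4/(ζω_n) = 0.596 s.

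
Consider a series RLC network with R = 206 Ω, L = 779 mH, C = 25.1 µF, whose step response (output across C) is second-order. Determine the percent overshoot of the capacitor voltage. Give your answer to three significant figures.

%OS ≈ 10.4%

For a series RLC circuit (capacitor voltage as output), ω_n = 1/√(LC) = 1/√(779 mH · 25.1 µF) = 226 rad/s.
ζ = (R/2)·√(C/L) = (206/2)·√(25.1 µF/779 mH) = 0.585.
%OS = 100 e^{−πζ/√(1−ζ²)} with ζ = 0.585 gives 10.4%.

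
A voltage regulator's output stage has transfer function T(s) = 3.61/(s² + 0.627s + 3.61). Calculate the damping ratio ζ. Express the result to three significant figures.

ζ ≈ 0.165

Matching coefficients with s² + 2ζω_n s + ω_n² gives ω_n² = 3.61 ⇒ ω_n = 1.90 rad/s, and ζ = 0.627/(2ω_n) = 0.165.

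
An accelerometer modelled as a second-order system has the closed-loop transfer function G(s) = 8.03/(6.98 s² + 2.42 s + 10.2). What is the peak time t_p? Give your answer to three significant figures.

t_p ≈ 2.63 s

Dividing through by 6.98: denominator becomes s² + 0.3467 s + 1.461.
So ω_n = √1.461 = 1.21 rad/s and ζ = 0.3467/(2·1.21) = 0.143.
ω_d = 1.21·√(1 − 0.143²) = 1.20 rad/s. t_p = π/ω_d = 2.63 s.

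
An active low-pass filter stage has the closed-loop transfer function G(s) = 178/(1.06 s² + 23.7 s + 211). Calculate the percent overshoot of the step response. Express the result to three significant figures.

%OS ≈ 1.69%

Dividing through by 1.06: denominator becomes s² + 22.36 s + 199.1.
So ω_n = √199.1 = 14.1 rad/s and ζ = 22.36/(2·14.1) = 0.792.
Overshoot: exp(−π·0.792/√(1−0.792²)) = 0.0169, i.e. 1.69%.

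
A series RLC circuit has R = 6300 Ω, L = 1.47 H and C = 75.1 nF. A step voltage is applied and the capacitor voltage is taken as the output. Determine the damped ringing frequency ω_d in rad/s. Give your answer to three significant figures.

For a series RLC circuit (capacitor voltage as output), ω_n = 1/√(LC) = 1/√(1.47 H · 75.1 nF) = 3010 rad/s.
ζ = (R/2)·√(C/L) = (6300/2)·√(75.1 nF/1.47 H) = 0.712.
ω_d = ω_n√(1−ζ²) = 2110 rad/s.

ω_d ≈ 2110 rad/s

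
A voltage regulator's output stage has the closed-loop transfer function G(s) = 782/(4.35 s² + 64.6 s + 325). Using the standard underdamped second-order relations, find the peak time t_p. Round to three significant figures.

t_p ≈ 0.710 s

Dividing through by 4.35: denominator becomes s² + 14.85 s + 74.71.
So ω_n = √74.71 = 8.64 rad/s and ζ = 14.85/(2·8.64) = 0.859.
ω_d = ω_n√(1−ζ²) = 4.42 rad/s. t_p = π/ω_d = 0.710 s.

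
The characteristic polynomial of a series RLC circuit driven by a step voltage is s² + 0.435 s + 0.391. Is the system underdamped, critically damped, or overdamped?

a² − 4b = 0.435² − 4·0.391 < 0 (complex roots); the system is underdamped.

underdamped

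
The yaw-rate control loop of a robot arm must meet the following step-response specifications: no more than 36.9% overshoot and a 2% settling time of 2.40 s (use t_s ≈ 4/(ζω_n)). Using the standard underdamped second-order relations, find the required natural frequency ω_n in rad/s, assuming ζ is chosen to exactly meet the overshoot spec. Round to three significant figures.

ζ = −ln(OS)/√(π² + (ln OS)²). With OS = 0.369, ln OS = −0.9970 and ζ = 0.9970/3.296 = 0.302.
From t_s ≈ 4/(ζω_n): ω_n = 4/(ζ·t_s) = 4/(0.302·2.40) = 5.51 rad/s.

ω_n ≈ 5.51 rad/s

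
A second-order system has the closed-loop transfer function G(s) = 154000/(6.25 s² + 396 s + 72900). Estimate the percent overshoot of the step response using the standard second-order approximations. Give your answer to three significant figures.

Dividing through by 6.25: denominator becomes s² + 63.36 s + 11660.
So ω_n = √11660 = 108 rad/s and ζ = 63.36/(2·108) = 0.293.
Overshoot: exp(−π·0.293/√(1−0.293²)) = 0.381, i.e. 38.1%.

%OS ≈ 38.1%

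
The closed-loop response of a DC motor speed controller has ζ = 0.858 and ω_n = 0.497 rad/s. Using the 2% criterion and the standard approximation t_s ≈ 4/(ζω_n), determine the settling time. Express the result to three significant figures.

t_s ≈ 4/(ζω_n) = 4/(0.858 × 0.497) = 9.38 s.

t_s ≈ 9.38 s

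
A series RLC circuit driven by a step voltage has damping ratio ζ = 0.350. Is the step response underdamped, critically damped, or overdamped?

Since ζ = 0.350 < 1, the system is underdamped.

underdamped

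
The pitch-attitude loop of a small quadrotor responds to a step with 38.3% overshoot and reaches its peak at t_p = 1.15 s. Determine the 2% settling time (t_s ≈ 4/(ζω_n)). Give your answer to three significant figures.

ζ from %OS: ζ = |ln 0.383|/√(π²+ln²0.383) = 0.292.
From t_p = π/ω_d, ω_d = π/1.15 = 2.73 rad/s, so ω_n = ω_d/√(1−ζ²) = 2.86 rad/s.
t_s ≈ 4/(ζω_n) = 4/(0.292·2.86) = 4.79 s.

t_s ≈ 4.79 s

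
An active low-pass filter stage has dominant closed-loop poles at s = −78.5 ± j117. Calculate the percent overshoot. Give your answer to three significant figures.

%OS ≈ 12.2%

|pole| = ω_n = √(78.5² + 117²) = 141 rad/s; ζ = cos θ = σ/ω_n = 0.557.
%OS = 100 e^{−πζ/√(1−ζ²)} with ζ = 0.557 gives 12.2%.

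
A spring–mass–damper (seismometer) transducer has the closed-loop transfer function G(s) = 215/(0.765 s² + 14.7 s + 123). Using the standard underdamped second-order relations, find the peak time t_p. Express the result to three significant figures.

Dividing through by 0.765: denominator becomes s² + 19.22 s + 160.8.
So ω_n = √160.8 = 12.7 rad/s and ζ = 19.22/(2·12.7) = 0.758.
ω_d = ω_n√(1−ζ²) = 8.27 rad/s. t_p = π/ω_d = 0.380 s.

t_p ≈ 0.380 s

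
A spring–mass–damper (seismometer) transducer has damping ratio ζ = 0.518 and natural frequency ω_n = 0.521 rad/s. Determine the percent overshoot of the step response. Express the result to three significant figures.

For an underdamped second-order system, %OS = 100·exp(−πζ/√(1−ζ²)).
πζ/√(1−ζ²) = π·0.518/√(1−0.268) = 1.902, so %OS = 100·e^(−1.902) = 14.9%.

%OS ≈ 14.9%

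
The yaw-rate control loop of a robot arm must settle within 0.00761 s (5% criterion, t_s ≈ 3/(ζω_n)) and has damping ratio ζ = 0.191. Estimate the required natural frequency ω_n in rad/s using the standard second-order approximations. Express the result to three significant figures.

Rearranging t_s ≈ 3/(ζω_n) gives ω_n = 3/(ζ·t_s) = 3/(0.191 × 0.00761) = 2060 rad/s.

ω_n ≈ 2060 rad/s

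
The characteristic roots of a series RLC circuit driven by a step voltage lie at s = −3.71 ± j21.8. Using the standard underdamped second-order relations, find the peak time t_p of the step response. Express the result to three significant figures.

t_p = π/ω_d with ω_d = 21.8 (the imaginary part), so t_p = 0.144 s.

t_p ≈ 0.144 s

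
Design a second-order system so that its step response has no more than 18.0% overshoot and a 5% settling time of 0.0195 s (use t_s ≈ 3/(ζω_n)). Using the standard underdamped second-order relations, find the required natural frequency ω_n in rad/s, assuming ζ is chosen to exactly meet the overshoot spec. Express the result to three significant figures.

Inverting the overshoot relation: ζ = |ln 0.180|/√(π² + ln²0.180) = 0.479.
From t_s ≈ 3/(ζω_n): ω_n = 3/(ζ·t_s) = 3/(0.479·0.0195) = 321 rad/s.

ω_n ≈ 321 rad/s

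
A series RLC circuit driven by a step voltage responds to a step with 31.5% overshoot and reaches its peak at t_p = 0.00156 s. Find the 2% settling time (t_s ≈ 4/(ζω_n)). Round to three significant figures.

t_s ≈ 0.00540 s

From the overshoot, ζ = −ln(OS)/√(π²+ln²(OS)) = 0.345.
From t_p = π/ω_d, ω_d = π/0.00156 = 2010 rad/s, so ω_n = ω_d/√(1−ζ²) = 2150 rad/s.
t_s ≈ 4/(ζω_n) = 4/(0.345·2150) = 0.00540 s.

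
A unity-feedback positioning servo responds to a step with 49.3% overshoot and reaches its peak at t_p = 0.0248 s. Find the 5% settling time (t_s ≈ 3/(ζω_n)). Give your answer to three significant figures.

t_s ≈ 0.105 s

ζ from %OS: ζ = |ln 0.493|/√(π²+ln²0.493) = 0.220.
t_p = π/ω_d ⇒ ω_d = 127 rad/s; then ω_n = ω_d/√(1−ζ²) = 130 rad/s.
t_s ≈ 3/(ζω_n) = 3/(0.220·130) = 0.105 s.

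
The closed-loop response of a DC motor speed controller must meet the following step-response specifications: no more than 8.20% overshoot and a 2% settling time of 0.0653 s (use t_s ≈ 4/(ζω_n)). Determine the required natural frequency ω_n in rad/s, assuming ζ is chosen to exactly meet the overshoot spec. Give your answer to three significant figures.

From %OS = 100·exp(−πζ/√(1−ζ²)), invert to get ζ = −ln(OS)/√(π² + ln²(OS)) with OS = 0.0820.
−ln 0.0820 = 2.501, so ζ = 2.501/√(π² + 6.255) = 0.623.
Then ω_n = 4/(ζ t_s) = 4/(0.623 × 0.0653) = 98.3 rad/s.

ω_n ≈ 98.3 rad/s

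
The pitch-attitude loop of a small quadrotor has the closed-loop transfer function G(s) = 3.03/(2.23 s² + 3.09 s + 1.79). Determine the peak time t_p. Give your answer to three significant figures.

t_p ≈ 5.53 s

Dividing through by 2.23: denominator becomes s² + 1.386 s + 0.8027.
So ω_n = √0.8027 = 0.896 rad/s and ζ = 1.386/(2·0.896) = 0.773.
The damped frequency ω_d = ω_n√(1−ζ²) = 0.568 rad/s. t_p = π/ω_d = 5.53 s.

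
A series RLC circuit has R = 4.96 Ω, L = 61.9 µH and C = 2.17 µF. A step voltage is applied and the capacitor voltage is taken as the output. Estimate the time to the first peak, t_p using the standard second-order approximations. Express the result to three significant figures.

t_p ≈ 0.0000411 s

For a series RLC circuit (capacitor voltage as output), ω_n = 1/√(LC) = 1/√(61.9 µH · 2.17 µF) = 86300 rad/s.
ζ = (R/2)·√(C/L) = (4.96/2)·√(2.17 µF/61.9 µH) = 0.464.
ω_d = ω_n√(1−ζ²) = 76400 rad/s. t_p = π/ω_d = 0.0000411 s.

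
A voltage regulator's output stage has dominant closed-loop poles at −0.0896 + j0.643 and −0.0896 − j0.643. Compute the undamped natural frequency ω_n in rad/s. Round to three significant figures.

With σ = 0.0896, ω_d = 0.643: ω_n = √(σ²+ω_d²) = 0.649 rad/s, ζ = σ/ω_n = 0.138.

ω_n ≈ 0.649 rad/s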